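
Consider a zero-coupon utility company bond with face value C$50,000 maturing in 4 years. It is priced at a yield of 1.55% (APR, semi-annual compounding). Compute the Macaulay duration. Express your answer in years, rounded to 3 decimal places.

A zero-coupon bond has a single cash flow at maturity, so its Macaulay duration equals its maturity: 4 years.
(Equivalently: 8 semi-annual periods ÷ 2 = 4 years.)

4.000 years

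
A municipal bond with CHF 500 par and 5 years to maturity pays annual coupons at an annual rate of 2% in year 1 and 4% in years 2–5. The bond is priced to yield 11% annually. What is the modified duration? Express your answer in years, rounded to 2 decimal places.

4.19 years

Periodic yield y = 0.11. First find Macaulay duration:
  t   CF        PV=CF/(1+0.11)^t    t·PV
  1        10.00         9.0090         9.0090
  2        20.00        16.2324        32.4649
  3        20.00        14.6238        43.8715
  4        20.00        13.1746        52.6985
  5       520.00       308.5947     1,542.9735
  Σ                    361.6346     1,681.0173
P = 361.6346; Macaulay duration = 1,681.0173 / 361.6346 = 4.64839 years.
Modified duration = D_Mac / (1 + y) = 4.64839 / 1.11 = 4.18774 years.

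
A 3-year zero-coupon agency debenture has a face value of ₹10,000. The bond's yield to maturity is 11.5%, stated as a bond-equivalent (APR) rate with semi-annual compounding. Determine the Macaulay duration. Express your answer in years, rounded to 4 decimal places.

3.0000 years

A zero-coupon bond has a single cash flow at maturity, so its Macaulay duration equals its maturity: 3 years.
(Equivalently: 6 semi-annual periods ÷ 2 = 3 years.)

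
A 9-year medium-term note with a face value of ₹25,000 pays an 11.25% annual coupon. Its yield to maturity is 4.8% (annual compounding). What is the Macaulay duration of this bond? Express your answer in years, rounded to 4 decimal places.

6.6216 years

Periodic yield y = 0.048. Discount each cash flow and weight by its year:
  t   CF        PV=CF/(1+0.048)^t    t·PV
  1     2,812.50     2,683.6832     2,683.6832
  2     2,812.50     2,560.7664     5,121.5328
  3     2,812.50     2,443.4794     7,330.4382
  4     2,812.50     2,331.5643     9,326.2573
  5     2,812.50     2,224.7751    11,123.8756
  6     2,812.50     2,122.8770    12,737.2621
  7     2,812.50     2,025.6460    14,179.5221
  8     2,812.50     1,932.8683    15,462.9466
  9    27,812.50    18,238.4734   164,146.2607
  Σ                 36,564.1332   242,111.7786
Price P = Σ PV = 36,564.1332.
Macaulay duration = Σ(t·PV) / P = 242,111.7786 / 36,564.1332 = 6.62156 years.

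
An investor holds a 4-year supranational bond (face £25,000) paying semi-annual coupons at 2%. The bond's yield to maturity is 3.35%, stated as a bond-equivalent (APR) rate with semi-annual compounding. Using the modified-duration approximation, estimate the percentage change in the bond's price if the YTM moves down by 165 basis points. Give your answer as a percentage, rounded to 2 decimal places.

+6.26%

Periodic yield y = 0.01675. Modified duration first:
  t   CF        PV=CF/(1+0.01675)^t    t·PV
  1       250.00       245.8815       245.8815
  2       250.00       241.8308       483.6616
  3       250.00       237.8469       713.5407
  4       250.00       233.9286       935.7143
  5       250.00       230.0748     1,150.3741
  6       250.00       226.2846     1,357.7074
  7       250.00       222.5567     1,557.8971
  8    25,250.00    22,107.9225   176,863.3801
  Σ                 23,746.3264   183,308.1569
P = 23,746.3264; D_Mac = 7.71943 half-year periods = 3.85972 yrs; D_mod = 3.85972/(1+0.01675) = 3.79613 yrs.
ΔP/P ≈ -D_mod · Δy = -3.79613 × (-0.0165) = +0.062636 = +6.2636%.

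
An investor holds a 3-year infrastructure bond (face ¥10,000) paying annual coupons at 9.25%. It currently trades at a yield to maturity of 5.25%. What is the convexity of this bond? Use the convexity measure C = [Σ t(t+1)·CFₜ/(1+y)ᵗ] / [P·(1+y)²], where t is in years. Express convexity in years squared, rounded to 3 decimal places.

9.709

With y = 0.0525:
  t   CF        PV=CF/(1+0.0525)^t    t·PV        t(t+1)·PV
  1       925.00       878.8599       878.8599       1,757.7197
  2       925.00       835.0212     1,670.0425       5,010.1275
  3    10,925.00     9,370.3353    28,111.0059     112,444.0237
  Σ                 11,084.2164    30,659.9083     119,211.8709
P = 11,084.2164.
Convexity = Σ t(t+1)·PV / [P·(1+y)²] = 119,211.8709 / (11,084.2164 × 1.107756) = 9.70891.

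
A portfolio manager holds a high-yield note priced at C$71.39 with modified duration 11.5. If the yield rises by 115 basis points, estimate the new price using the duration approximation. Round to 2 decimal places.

C$61.95

Duration approximation: ΔP/P ≈ -D_mod · Δy = -11.5 × (+0.0115) = -0.132250.
New price ≈ 71.39 × (1 - 0.132250) = 61.9486725.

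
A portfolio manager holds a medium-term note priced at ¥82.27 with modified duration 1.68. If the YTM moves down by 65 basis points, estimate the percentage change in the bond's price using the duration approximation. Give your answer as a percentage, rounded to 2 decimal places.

Duration approximation: ΔP/P ≈ -D_mod · Δy = -1.68 × (-0.0065) = +0.010920.
As a percentage: +1.0920%.

+1.09%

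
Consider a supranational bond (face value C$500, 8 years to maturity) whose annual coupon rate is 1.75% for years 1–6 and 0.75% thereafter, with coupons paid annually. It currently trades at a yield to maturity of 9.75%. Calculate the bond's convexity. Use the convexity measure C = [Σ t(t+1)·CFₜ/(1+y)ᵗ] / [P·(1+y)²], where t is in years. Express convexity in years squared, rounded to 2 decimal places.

53.36

With y = 0.0975:
  t   CF        PV=CF/(1+0.0975)^t    t·PV        t(t+1)·PV
  1         8.75         7.9727         7.9727          15.9453
  2         8.75         7.2644        14.5288          43.5863
  3         8.75         6.6190        19.8571          79.4284
  4         8.75         6.0310        24.1240         120.6202
  5         8.75         5.4952        27.4761         164.8567
  6         8.75         5.0070        30.0422         210.2956
  7         3.75         1.9552        13.6867         109.4933
  8       503.75       239.3199     1,914.5593      17,231.0334
  Σ                    279.6645     2,052.2468      17,975.2592
P = 279.6645.
Convexity = Σ t(t+1)·PV / [P·(1+y)²] = 17,975.2592 / (279.6645 × 1.204506) = 53.36159.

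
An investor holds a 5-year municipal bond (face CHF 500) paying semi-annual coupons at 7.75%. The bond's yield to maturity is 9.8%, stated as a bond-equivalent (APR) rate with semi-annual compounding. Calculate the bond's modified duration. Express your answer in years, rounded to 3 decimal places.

4.005 years

Periodic yield y = 0.049. First find Macaulay duration:
  t   CF        PV=CF/(1+0.049)^t    t·PV
  1       19.375        18.4700        18.4700
  2       19.375        17.6072        35.2144
  3       19.375        16.7848        50.3543
  4       19.375        16.0007        64.0029
  5       19.375        15.2533        76.2666
  6       19.375        14.5408        87.2449
  7       19.375        13.8616        97.0312
  8       19.375        13.2141       105.7129
  9       19.375        12.5969       113.3717
  10     519.375       321.9038     3,219.0384
  Σ                    460.2332     3,866.7073
P = 460.2332; Macaulay duration = 3,866.7073 / 460.2332 = 8.40163 half-year periods = 4.20081 years.
Modified duration = D_Mac / (1 + y) = 4.20081 / 1.049 = 4.00459 years.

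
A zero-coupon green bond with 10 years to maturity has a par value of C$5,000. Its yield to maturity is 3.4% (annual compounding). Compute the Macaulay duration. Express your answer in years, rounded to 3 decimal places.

10.000 years

A zero-coupon bond has a single cash flow at maturity, so its Macaulay duration equals its maturity: 10 years.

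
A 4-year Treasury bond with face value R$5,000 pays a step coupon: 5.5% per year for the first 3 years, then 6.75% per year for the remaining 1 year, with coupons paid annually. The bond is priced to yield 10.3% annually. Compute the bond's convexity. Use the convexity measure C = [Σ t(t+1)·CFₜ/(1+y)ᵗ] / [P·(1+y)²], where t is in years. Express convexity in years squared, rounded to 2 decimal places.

14.66

With y = 0.103:
  t   CF        PV=CF/(1+0.103)^t    t·PV        t(t+1)·PV
  1       275.00       249.3200       249.3200         498.6401
  2       275.00       226.0381       452.0762       1,356.2287
  3       275.00       204.9303       614.7909       2,459.1635
  4     5,337.50     3,606.0840    14,424.3360      72,121.6799
  Σ                  4,286.3724    15,740.5231      76,435.7121
P = 4,286.3724.
Convexity = Σ t(t+1)·PV / [P·(1+y)²] = 76,435.7121 / (4,286.3724 × 1.216609) = 14.65735.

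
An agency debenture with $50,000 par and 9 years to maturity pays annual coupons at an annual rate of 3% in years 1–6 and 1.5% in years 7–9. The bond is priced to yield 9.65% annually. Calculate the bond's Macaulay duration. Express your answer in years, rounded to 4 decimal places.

Periodic yield y = 0.0965. Discount each cash flow and weight by its year:
  t   CF        PV=CF/(1+0.0965)^t    t·PV
  1     1,500.00     1,367.9891     1,367.9891
  2     1,500.00     1,247.5960     2,495.1921
  3     1,500.00     1,137.7985     3,413.3955
  4     1,500.00     1,037.6639     4,150.6557
  5     1,500.00       946.3419     4,731.7096
  6     1,500.00       863.0569     5,178.3416
  7       750.00       393.5508     2,754.8557
  8       750.00       358.9155     2,871.3237
  9    50,750.00    22,149.2142   199,342.9275
  Σ                 29,502.1268   226,306.3903
Price P = Σ PV = 29,502.1268.
Macaulay duration = Σ(t·PV) / P = 226,306.3903 / 29,502.1268 = 7.67085 years.

7.6709 years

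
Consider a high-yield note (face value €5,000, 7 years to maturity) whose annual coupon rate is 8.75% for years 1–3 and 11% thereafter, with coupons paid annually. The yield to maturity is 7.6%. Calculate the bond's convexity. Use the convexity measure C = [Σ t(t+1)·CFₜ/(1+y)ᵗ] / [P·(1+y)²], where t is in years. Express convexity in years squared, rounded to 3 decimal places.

35.124

With y = 0.076:
  t   CF        PV=CF/(1+0.076)^t    t·PV        t(t+1)·PV
  1       437.50       406.5985       406.5985         813.1970
  2       437.50       377.8797       755.7593       2,267.2780
  3       437.50       351.1893     1,053.5678       4,214.2713
  4       550.00       410.3114     1,641.2457       8,206.2284
  5       550.00       381.3303     1,906.6516      11,439.9095
  6       550.00       354.3962     2,126.3772      14,884.6406
  7     5,550.00     3,323.5872    23,265.1107     186,120.8858
  Σ                  5,605.2926    31,155.3109     227,946.4105
P = 5,605.2926.
Convexity = Σ t(t+1)·PV / [P·(1+y)²] = 227,946.4105 / (5,605.2926 × 1.157776) = 35.12448.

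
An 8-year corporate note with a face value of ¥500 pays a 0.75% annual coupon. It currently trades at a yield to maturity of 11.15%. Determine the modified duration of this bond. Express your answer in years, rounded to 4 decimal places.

Periodic yield y = 0.1115. First find Macaulay duration:
  t   CF        PV=CF/(1+0.1115)^t    t·PV
  1         3.75         3.3738         3.3738
  2         3.75         3.0354         6.0707
  3         3.75         2.7309         8.1926
  4         3.75         2.4569         9.8277
  5         3.75         2.2105        11.0523
  6         3.75         1.9887        11.9323
  7         3.75         1.7892        12.5246
  8       503.75       216.2416     1,729.9331
  Σ                    233.8271     1,792.9073
P = 233.8271; Macaulay duration = 1,792.9073 / 233.8271 = 7.66766 years.
Modified duration = D_Mac / (1 + y) = 7.66766 / 1.1115 = 6.89848 years.

6.8985 years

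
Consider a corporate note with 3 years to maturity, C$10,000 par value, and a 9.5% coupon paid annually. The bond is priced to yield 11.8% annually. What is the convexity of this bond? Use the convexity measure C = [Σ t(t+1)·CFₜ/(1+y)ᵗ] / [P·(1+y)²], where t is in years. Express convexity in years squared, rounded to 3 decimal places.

With y = 0.118:
  t   CF        PV=CF/(1+0.118)^t    t·PV        t(t+1)·PV
  1       950.00       849.7317       849.7317       1,699.4633
  2       950.00       760.0462     1,520.0924       4,560.2773
  3    10,950.00     7,835.8968    23,507.6904      94,030.7618
  Σ                  9,445.6747    25,877.5145     100,290.5024
P = 9,445.6747.
Convexity = Σ t(t+1)·PV / [P·(1+y)²] = 100,290.5024 / (9,445.6747 × 1.249924) = 8.49461.

8.495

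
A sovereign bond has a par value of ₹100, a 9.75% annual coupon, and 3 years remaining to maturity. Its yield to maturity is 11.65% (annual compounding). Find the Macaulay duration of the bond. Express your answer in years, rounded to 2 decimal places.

Periodic yield y = 0.1165. Discount each cash flow and weight by its year:
  t   CF        PV=CF/(1+0.1165)^t    t·PV
  1         9.75         8.7326         8.7326
  2         9.75         7.8214        15.6429
  3       109.75        78.8548       236.5645
  Σ                     95.4089       260.9401
Price P = Σ PV = 95.4089.
Macaulay duration = Σ(t·PV) / P = 260.9401 / 95.4089 = 2.73496 years.

2.73 years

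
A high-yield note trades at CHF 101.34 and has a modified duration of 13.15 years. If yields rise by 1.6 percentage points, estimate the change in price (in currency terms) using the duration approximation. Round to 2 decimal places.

-CHF 21.32

Duration approximation: ΔP/P ≈ -D_mod · Δy = -13.15 × (+0.016) = -0.210400.
ΔP ≈ 101.34 × (-0.210400) = -21.321936.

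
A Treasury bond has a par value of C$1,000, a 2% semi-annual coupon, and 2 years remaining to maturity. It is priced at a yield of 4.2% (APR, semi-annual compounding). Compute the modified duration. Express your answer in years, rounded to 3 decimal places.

Periodic yield y = 0.021. First find Macaulay duration:
  t   CF        PV=CF/(1+0.021)^t    t·PV
  1        10.00         9.7943         9.7943
  2        10.00         9.5929        19.1857
  3        10.00         9.3956        28.1867
  4     1,010.00       929.4337     3,717.7347
  Σ                    958.2164     3,774.9015
P = 958.2164; Macaulay duration = 3,774.9015 / 958.2164 = 3.93951 half-year periods = 1.96975 years.
Modified duration = D_Mac / (1 + y) = 1.96975 / 1.021 = 1.92924 years.

1.929 years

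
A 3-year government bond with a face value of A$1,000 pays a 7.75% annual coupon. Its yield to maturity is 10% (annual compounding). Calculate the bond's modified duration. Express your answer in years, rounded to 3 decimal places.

2.530 years

Periodic yield y = 0.1. First find Macaulay duration:
  t   CF        PV=CF/(1+0.1)^t    t·PV
  1        77.50        70.4545        70.4545
  2        77.50        64.0496       128.0992
  3     1,077.50       809.5417     2,428.6251
  Σ                    944.0458     2,627.1788
P = 944.0458; Macaulay duration = 2,627.1788 / 944.0458 = 2.78289 years.
Modified duration = D_Mac / (1 + y) = 2.78289 / 1.1 = 2.52990 years.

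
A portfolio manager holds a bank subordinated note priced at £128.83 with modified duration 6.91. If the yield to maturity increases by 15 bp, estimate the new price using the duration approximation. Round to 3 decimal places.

£127.495

Duration approximation: ΔP/P ≈ -D_mod · Δy = -6.91 × (+0.0015) = -0.010365.
New price ≈ 128.83 × (1 - 0.010365) = 127.49467705.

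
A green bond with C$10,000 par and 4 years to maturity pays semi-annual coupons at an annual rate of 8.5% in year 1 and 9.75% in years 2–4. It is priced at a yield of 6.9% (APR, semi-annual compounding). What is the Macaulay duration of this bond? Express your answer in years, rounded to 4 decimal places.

Periodic yield y = 0.0345. Discount each cash flow and weight by its period:
  t   CF        PV=CF/(1+0.0345)^t    t·PV
  1       425.00       410.8265       410.8265
  2       425.00       397.1257       794.2513
  3       487.50       440.3349     1,321.0048
  4       487.50       425.6500     1,702.6000
  5       487.50       411.4548     2,057.2741
  6       487.50       397.7330     2,386.3981
  7       487.50       384.4688     2,691.2819
  8    10,487.50     7,995.1757    63,961.4058
  Σ                 10,862.7695    75,325.0425
Price P = Σ PV = 10,862.7695.
Macaulay duration = Σ(t·PV) / P = 75,325.0425 / 10,862.7695 = 6.93424 half-year periods.
In years: 6.93424 / 2 = 3.46712 years.

3.4671 years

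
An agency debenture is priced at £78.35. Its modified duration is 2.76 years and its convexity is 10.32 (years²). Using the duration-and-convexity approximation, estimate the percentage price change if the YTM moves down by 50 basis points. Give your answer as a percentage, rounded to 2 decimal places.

Duration effect: -D_mod·Δy = -2.76 × (-0.005) = +0.013800
Convexity effect: ½·C·(Δy)² = 0.5 × 10.32 × (-0.005)² = +0.0001290
ΔP/P ≈ +0.013800 + 0.0001290 = +0.013929
= +1.3929%.

+1.39%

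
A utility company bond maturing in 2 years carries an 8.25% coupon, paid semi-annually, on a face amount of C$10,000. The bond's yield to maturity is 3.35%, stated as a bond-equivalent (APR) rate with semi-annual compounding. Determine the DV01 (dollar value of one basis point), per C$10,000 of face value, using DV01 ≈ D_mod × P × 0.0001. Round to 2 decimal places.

Periodic yield y = 0.01675.
  t   CF        PV=CF/(1+0.01675)^t    t·PV
  1       412.50       405.7045       405.7045
  2       412.50       399.0209       798.0417
  3       412.50       392.4474     1,177.3421
  4    10,412.50     9,743.1254    38,972.5014
  Σ                 10,940.2980    41,353.5896
P = 10,940.2980; D_Mac = 3.77993 half-year periods = 1.88997 yrs; D_mod = 1.85883 yrs.
DV01 ≈ 1.85883 × 10,940.2980 × 0.0001 = 2.033616.

C$2.03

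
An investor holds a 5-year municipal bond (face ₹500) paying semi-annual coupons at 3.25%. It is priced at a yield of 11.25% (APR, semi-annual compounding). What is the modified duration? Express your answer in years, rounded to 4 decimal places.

4.3264 years

Periodic yield y = 0.05625. First find Macaulay duration:
  t   CF        PV=CF/(1+0.05625)^t    t·PV
  1        8.125         7.6923         7.6923
  2        8.125         7.2827        14.5653
  3        8.125         6.8948        20.6845
  4        8.125         6.5276        26.1106
  5        8.125         6.1800        30.9001
  6        8.125         5.8509        35.1054
  7        8.125         5.5393        38.7752
  8        8.125         5.2443        41.9546
  9        8.125         4.9650        44.6854
  10     508.125       293.9702     2,939.7022
  Σ                    350.1473     3,200.1756
P = 350.1473; Macaulay duration = 3,200.1756 / 350.1473 = 9.13951 half-year periods = 4.56976 years.
Modified duration = D_Mac / (1 + y) = 4.56976 / 1.05625 = 4.32640 years.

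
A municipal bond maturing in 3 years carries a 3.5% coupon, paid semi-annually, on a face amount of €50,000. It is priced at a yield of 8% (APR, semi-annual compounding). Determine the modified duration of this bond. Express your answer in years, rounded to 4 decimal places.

Periodic yield y = 0.04. First find Macaulay duration:
  t   CF        PV=CF/(1+0.04)^t    t·PV
  1       875.00       841.3462       841.3462
  2       875.00       808.9867     1,617.9734
  3       875.00       777.8718     2,333.6154
  4       875.00       747.9537     2,991.8147
  5       875.00       719.1862     3,595.9311
  6    50,875.00    40,207.2515   241,243.5090
  Σ                 44,102.5960   252,624.1897
P = 44,102.5960; Macaulay duration = 252,624.1897 / 44,102.5960 = 5.72810 half-year periods = 2.86405 years.
Modified duration = D_Mac / (1 + y) = 2.86405 / 1.04 = 2.75390 years.

2.7539 years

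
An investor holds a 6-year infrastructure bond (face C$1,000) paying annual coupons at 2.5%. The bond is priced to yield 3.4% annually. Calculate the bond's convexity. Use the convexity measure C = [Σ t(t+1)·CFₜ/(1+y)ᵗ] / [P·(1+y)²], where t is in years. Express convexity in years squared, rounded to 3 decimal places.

With y = 0.034:
  t   CF        PV=CF/(1+0.034)^t    t·PV        t(t+1)·PV
  1        25.00        24.1779        24.1779          48.3559
  2        25.00        23.3829        46.7659         140.2976
  3        25.00        22.6141        67.8422         271.3686
  4        25.00        21.8705        87.4818         437.4091
  5        25.00        21.1513       105.7566         634.5394
  6     1,025.00       838.6884     5,032.1304      35,224.9125
  Σ                    951.8851     5,364.1547      36,756.8831
P = 951.8851.
Convexity = Σ t(t+1)·PV / [P·(1+y)²] = 36,756.8831 / (951.8851 × 1.069156) = 36.11712.

36.117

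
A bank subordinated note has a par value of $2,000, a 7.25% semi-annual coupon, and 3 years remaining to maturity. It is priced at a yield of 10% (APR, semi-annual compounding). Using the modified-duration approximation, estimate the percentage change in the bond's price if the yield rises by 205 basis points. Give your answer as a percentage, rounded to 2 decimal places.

Periodic yield y = 0.05. Modified duration first:
  t   CF        PV=CF/(1+0.05)^t    t·PV
  1        72.50        69.0476        69.0476
  2        72.50        65.7596       131.5193
  3        72.50        62.6282       187.8847
  4        72.50        59.6459       238.5837
  5        72.50        56.8056       284.0282
  6     2,072.50     1,546.5314     9,279.1885
  Σ                  1,860.4185    10,190.2520
P = 1,860.4185; D_Mac = 5.47740 half-year periods = 2.73870 yrs; D_mod = 2.73870/(1+0.05) = 2.60828 yrs.
ΔP/P ≈ -D_mod · Δy = -2.60828 × (+0.0205) = -0.053470 = -5.3470%.

-5.35%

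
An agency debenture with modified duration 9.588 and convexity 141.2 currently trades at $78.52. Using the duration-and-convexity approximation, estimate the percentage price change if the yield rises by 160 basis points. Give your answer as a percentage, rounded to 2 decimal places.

-13.53%

Duration effect: -D_mod·Δy = -9.588 × (+0.016) = -0.153408
Convexity effect: ½·C·(Δy)² = 0.5 × 141.2 × (0.016)² = +0.0180736
ΔP/P ≈ -0.153408 + 0.0180736 = -0.1353344
= -13.53344%.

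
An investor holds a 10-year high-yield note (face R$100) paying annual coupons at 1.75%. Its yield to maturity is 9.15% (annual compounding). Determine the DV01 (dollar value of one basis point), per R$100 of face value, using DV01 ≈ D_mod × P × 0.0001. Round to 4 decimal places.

Periodic yield y = 0.0915.
  t   CF        PV=CF/(1+0.0915)^t    t·PV
  1         1.75         1.6033         1.6033
  2         1.75         1.4689         2.9378
  3         1.75         1.3458         4.0373
  4         1.75         1.2329         4.9318
  5         1.75         1.1296         5.6479
  6         1.75         1.0349         6.2094
  7         1.75         0.9481         6.6370
  8         1.75         0.8687         6.9493
  9         1.75         0.7958         7.1625
  10      101.75        42.3933       423.9328
  Σ                     52.8213       470.0490
P = 52.8213; D_Mac = 8.89886 yrs; D_mod = 8.15287 yrs.
DV01 ≈ 8.15287 × 52.8213 × 0.0001 = 0.043064.

R$0.0431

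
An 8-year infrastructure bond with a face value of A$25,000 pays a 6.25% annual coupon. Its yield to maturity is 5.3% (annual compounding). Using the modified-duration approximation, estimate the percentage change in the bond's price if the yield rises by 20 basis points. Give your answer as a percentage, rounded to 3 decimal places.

Periodic yield y = 0.053. Modified duration first:
  t   CF        PV=CF/(1+0.053)^t    t·PV
  1     1,562.50     1,483.8557     1,483.8557
  2     1,562.50     1,409.1697     2,818.3393
  3     1,562.50     1,338.2428     4,014.7284
  4     1,562.50     1,270.8858     5,083.5434
  5     1,562.50     1,206.9191     6,034.5956
  6     1,562.50     1,146.1720     6,877.0321
  7     1,562.50     1,088.4824     7,619.3771
  8    26,562.50    17,572.8409   140,582.7275
  Σ                 26,516.5685   174,514.1990
P = 26,516.5685; D_Mac = 6.58133 yrs; D_mod = 6.58133/(1+0.053) = 6.25007 yrs.
ΔP/P ≈ -D_mod · Δy = -6.25007 × (+0.002) = -0.012500 = -1.2500%.

-1.250%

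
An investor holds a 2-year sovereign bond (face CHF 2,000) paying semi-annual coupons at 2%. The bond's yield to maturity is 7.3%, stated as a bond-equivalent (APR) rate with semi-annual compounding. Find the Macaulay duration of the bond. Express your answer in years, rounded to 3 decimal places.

1.969 years

Periodic yield y = 0.0365. Discount each cash flow and weight by its period:
  t   CF        PV=CF/(1+0.0365)^t    t·PV
  1        20.00        19.2957        19.2957
  2        20.00        18.6162        37.2324
  3        20.00        17.9607        53.8820
  4     2,020.00     1,750.1455     7,000.5818
  Σ                  1,806.0180     7,110.9919
Price P = Σ PV = 1,806.0180.
Macaulay duration = Σ(t·PV) / P = 7,110.9919 / 1,806.0180 = 3.93739 half-year periods.
In years: 3.93739 / 2 = 1.96869 years.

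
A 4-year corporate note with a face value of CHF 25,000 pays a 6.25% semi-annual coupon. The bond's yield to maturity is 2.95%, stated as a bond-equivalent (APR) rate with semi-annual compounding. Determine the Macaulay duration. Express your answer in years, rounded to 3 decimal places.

Periodic yield y = 0.01475. Discount each cash flow and weight by its period:
  t   CF        PV=CF/(1+0.01475)^t    t·PV
  1       781.25       769.8941       769.8941
  2       781.25       758.7032     1,517.4064
  3       781.25       747.6750     2,243.0250
  4       781.25       736.8071     2,947.2283
  5       781.25       726.0971     3,630.4857
  6       781.25       715.5429     4,293.2573
  7       781.25       705.1420     4,935.9943
  8    25,781.25    22,931.4486   183,451.5888
  Σ                 28,091.3100   203,788.8799
Price P = Σ PV = 28,091.3100.
Macaulay duration = Σ(t·PV) / P = 203,788.8799 / 28,091.3100 = 7.25452 half-year periods.
In years: 7.25452 / 2 = 3.62726 years.

3.627 years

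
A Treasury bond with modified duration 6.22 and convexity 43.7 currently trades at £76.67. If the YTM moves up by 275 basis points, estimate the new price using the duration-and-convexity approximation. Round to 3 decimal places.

£64.822

Duration effect: -D_mod·Δy = -6.22 × (+0.0275) = -0.171050
Convexity effect: ½·C·(Δy)² = 0.5 × 43.7 × (0.0275)² = +0.0165240625
ΔP/P ≈ -0.171050 + 0.0165240625 = -0.1545259375
New price ≈ 76.67 × (1 - 0.1545259375) = 64.822496371875.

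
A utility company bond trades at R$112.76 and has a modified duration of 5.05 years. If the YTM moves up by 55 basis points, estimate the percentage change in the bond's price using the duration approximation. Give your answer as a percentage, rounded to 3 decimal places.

Duration approximation: ΔP/P ≈ -D_mod · Δy = -5.05 × (+0.0055) = -0.027775.
As a percentage: -2.7775%.

-2.778%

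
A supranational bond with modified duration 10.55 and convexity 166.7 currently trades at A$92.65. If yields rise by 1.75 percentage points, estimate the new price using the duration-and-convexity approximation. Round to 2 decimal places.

A$77.91

Duration effect: -D_mod·Δy = -10.55 × (+0.0175) = -0.184625
Convexity effect: ½·C·(Δy)² = 0.5 × 166.7 × (0.0175)² = +0.0255259375
ΔP/P ≈ -0.184625 + 0.0255259375 = -0.1590990625
New price ≈ 92.65 × (1 - 0.1590990625) = 77.909471859375.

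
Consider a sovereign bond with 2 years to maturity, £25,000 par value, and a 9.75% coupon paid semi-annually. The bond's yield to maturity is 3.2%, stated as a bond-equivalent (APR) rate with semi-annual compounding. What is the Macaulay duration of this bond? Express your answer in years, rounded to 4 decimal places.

Periodic yield y = 0.016. Discount each cash flow and weight by its period:
  t   CF        PV=CF/(1+0.016)^t    t·PV
  1     1,218.75     1,199.5571     1,199.5571
  2     1,218.75     1,180.6664     2,361.3328
  3     1,218.75     1,162.0733     3,486.2198
  4    26,218.75    24,605.7808    98,423.1232
  Σ                 28,148.0776   105,470.2329
Price P = Σ PV = 28,148.0776.
Macaulay duration = Σ(t·PV) / P = 105,470.2329 / 28,148.0776 = 3.74698 half-year periods.
In years: 3.74698 / 2 = 1.87349 years.

1.8735 years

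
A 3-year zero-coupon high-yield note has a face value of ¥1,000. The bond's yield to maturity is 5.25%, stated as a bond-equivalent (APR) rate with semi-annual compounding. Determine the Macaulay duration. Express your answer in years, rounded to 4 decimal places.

3.0000 years

A zero-coupon bond has a single cash flow at maturity, so its Macaulay duration equals its maturity: 3 years.
(Equivalently: 6 semi-annual periods ÷ 2 = 3 years.)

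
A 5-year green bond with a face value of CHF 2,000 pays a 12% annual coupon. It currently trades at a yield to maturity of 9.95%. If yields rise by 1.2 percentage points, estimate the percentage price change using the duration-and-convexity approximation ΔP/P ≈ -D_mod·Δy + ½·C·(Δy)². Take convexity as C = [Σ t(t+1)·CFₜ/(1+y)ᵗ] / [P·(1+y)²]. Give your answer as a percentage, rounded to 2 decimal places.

With y = 0.0995:
  t   CF        PV=CF/(1+0.0995)^t    t·PV        t(t+1)·PV
  1       240.00       218.2810       218.2810         436.5621
  2       240.00       198.5275       397.0551       1,191.1653
  3       240.00       180.5617       541.6850       2,166.7399
  4       240.00       164.2216       656.8864       3,284.4322
  5     2,240.00     1,394.0291     6,970.1457      41,820.8740
  Σ                  2,155.6210     8,784.0532      48,899.7735
P = 2,155.6210; D_Mac = 4.07495 yrs; D_mod = 3.70619 yrs; C = 18.76480.
Duration effect: -3.70619 × (+0.012) = -0.044474
Convexity effect: 0.5 × 18.76480 × (0.012)² = +0.0013511
ΔP/P ≈ -0.044474 + 0.0013511 = -0.043123 = -4.3123%.

-4.31%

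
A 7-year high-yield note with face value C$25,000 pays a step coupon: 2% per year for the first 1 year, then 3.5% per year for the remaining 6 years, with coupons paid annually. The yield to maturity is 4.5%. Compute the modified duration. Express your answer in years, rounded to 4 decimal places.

6.1112 years

Periodic yield y = 0.045. First find Macaulay duration:
  t   CF        PV=CF/(1+0.045)^t    t·PV
  1       500.00       478.4689       478.4689
  2       875.00       801.2637     1,602.5274
  3       875.00       766.7595     2,300.2786
  4       875.00       733.7412     2,934.9647
  5       875.00       702.1447     3,510.7233
  6       875.00       671.9088     4,031.4526
  7    25,875.00    19,013.6863   133,095.8044
  Σ                 23,167.9731   147,954.2200
P = 23,167.9731; Macaulay duration = 147,954.2200 / 23,167.9731 = 6.38615 years.
Modified duration = D_Mac / (1 + y) = 6.38615 / 1.045 = 6.11115 years.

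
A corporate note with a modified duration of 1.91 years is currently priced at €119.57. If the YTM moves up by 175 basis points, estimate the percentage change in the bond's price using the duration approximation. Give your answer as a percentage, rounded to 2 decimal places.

-3.34%

Duration approximation: ΔP/P ≈ -D_mod · Δy = -1.91 × (+0.0175) = -0.033425.
As a percentage: -3.3425%.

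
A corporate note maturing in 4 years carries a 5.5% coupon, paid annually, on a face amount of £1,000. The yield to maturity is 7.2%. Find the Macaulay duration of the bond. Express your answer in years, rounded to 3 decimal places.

Periodic yield y = 0.072. Discount each cash flow and weight by its year:
  t   CF        PV=CF/(1+0.072)^t    t·PV
  1        55.00        51.3060        51.3060
  2        55.00        47.8600        95.7201
  3        55.00        44.6456       133.9367
  4     1,055.00       798.8649     3,195.4594
  Σ                    942.6764     3,476.4222
Price P = Σ PV = 942.6764.
Macaulay duration = Σ(t·PV) / P = 3,476.4222 / 942.6764 = 3.68782 years.

3.688 years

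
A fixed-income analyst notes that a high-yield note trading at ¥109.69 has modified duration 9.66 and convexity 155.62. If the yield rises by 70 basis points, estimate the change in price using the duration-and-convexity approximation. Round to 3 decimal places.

-¥6.999

Duration effect: -D_mod·Δy = -9.66 × (+0.007) = -0.067620
Convexity effect: ½·C·(Δy)² = 0.5 × 155.62 × (0.007)² = +0.00381269
ΔP/P ≈ -0.067620 + 0.00381269 = -0.06380731
ΔP ≈ 109.69 × (-0.06380731) = -6.9990238339.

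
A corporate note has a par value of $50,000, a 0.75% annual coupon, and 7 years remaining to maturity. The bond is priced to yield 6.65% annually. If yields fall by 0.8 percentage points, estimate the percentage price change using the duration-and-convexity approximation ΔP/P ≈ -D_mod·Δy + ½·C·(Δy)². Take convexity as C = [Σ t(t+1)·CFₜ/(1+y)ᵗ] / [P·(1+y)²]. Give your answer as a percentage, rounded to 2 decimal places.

With y = 0.0665:
  t   CF        PV=CF/(1+0.0665)^t    t·PV        t(t+1)·PV
  1       375.00       351.6174       351.6174         703.2349
  2       375.00       329.6929       659.3857       1,978.1572
  3       375.00       309.1354       927.4061       3,709.6244
  4       375.00       289.8597     1,159.4388       5,797.1939
  5       375.00       271.7859     1,358.9296       8,153.5779
  6       375.00       254.8391     1,529.0348      10,703.2433
  7    50,375.00    32,098.8180   224,691.7262   1,797,533.8093
  Σ                 33,905.7484   230,677.5386   1,828,578.8408
P = 33,905.7484; D_Mac = 6.80349 yrs; D_mod = 6.37927 yrs; C = 47.41531.
Duration effect: -6.37927 × (-0.008) = +0.051034
Convexity effect: 0.5 × 47.41531 × (-0.008)² = +0.0015173
ΔP/P ≈ +0.051034 + 0.0015173 = +0.052551 = +5.2551%.

+5.26%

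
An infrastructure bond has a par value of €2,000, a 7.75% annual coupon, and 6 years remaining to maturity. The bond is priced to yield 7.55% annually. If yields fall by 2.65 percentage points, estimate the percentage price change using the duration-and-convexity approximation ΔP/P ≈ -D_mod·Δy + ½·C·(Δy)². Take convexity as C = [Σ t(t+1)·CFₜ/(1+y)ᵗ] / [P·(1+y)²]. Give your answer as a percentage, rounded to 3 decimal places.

With y = 0.0755:
  t   CF        PV=CF/(1+0.0755)^t    t·PV        t(t+1)·PV
  1       155.00       144.1190       144.1190         288.2380
  2       155.00       134.0019       268.0037         804.0112
  3       155.00       124.5950       373.7849       1,495.1394
  4       155.00       115.8484       463.3936       2,316.9680
  5       155.00       107.7159       538.5793       3,231.4756
  6     2,155.00     1,392.4666     8,354.7996      58,483.5971
  Σ                  2,018.7467    10,142.6801      66,619.4294
P = 2,018.7467; D_Mac = 5.02425 yrs; D_mod = 4.67154 yrs; C = 28.52977.
Duration effect: -4.67154 × (-0.0265) = +0.123796
Convexity effect: 0.5 × 28.52977 × (-0.0265)² = +0.0100175
ΔP/P ≈ +0.123796 + 0.0100175 = +0.133813 = +13.3813%.

+13.381%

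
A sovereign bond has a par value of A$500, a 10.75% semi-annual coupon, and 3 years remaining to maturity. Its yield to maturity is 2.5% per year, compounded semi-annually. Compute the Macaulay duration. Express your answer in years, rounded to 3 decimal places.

2.683 years

Periodic yield y = 0.0125. Discount each cash flow and weight by its period:
  t   CF        PV=CF/(1+0.0125)^t    t·PV
  1       26.875        26.5432        26.5432
  2       26.875        26.2155        52.4310
  3       26.875        25.8919        77.6756
  4       26.875        25.5722       102.2889
  5       26.875        25.2565       126.2825
  6      526.875       489.0321     2,934.1928
  Σ                    618.5115     3,319.4141
Price P = Σ PV = 618.5115.
Macaulay duration = Σ(t·PV) / P = 3,319.4141 / 618.5115 = 5.36678 half-year periods.
In years: 5.36678 / 2 = 2.68339 years.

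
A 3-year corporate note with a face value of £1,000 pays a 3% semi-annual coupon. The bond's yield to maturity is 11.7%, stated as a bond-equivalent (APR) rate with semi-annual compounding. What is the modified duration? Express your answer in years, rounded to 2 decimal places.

2.72 years

Periodic yield y = 0.0585. First find Macaulay duration:
  t   CF        PV=CF/(1+0.0585)^t    t·PV
  1        15.00        14.1710        14.1710
  2        15.00        13.3878        26.7756
  3        15.00        12.6479        37.9437
  4        15.00        11.9489        47.7956
  5        15.00        11.2885        56.4426
  6     1,015.00       721.6404     4,329.8427
  Σ                    785.0846     4,512.9712
P = 785.0846; Macaulay duration = 4,512.9712 / 785.0846 = 5.74839 half-year periods = 2.87419 years.
Modified duration = D_Mac / (1 + y) = 2.87419 / 1.0585 = 2.71535 years.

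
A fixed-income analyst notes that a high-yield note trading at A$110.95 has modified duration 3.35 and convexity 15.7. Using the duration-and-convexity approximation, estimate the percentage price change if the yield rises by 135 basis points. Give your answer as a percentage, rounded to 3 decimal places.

-4.379%

Duration effect: -D_mod·Δy = -3.35 × (+0.0135) = -0.045225
Convexity effect: ½·C·(Δy)² = 0.5 × 15.7 × (0.0135)² = +0.0014306625
ΔP/P ≈ -0.045225 + 0.0014306625 = -0.0437943375
= -4.37943375%.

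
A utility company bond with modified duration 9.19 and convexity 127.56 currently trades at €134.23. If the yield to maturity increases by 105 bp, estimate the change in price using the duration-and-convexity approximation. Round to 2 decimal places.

-€12.01

Duration effect: -D_mod·Δy = -9.19 × (+0.0105) = -0.096495
Convexity effect: ½·C·(Δy)² = 0.5 × 127.56 × (0.0105)² = +0.007031745
ΔP/P ≈ -0.096495 + 0.007031745 = -0.089463255
ΔP ≈ 134.23 × (-0.089463255) = -12.00865271865.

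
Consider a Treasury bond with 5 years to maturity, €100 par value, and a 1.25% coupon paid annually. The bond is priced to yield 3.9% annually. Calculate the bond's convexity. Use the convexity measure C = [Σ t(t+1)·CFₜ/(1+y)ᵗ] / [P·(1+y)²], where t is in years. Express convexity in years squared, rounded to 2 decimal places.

With y = 0.039:
  t   CF        PV=CF/(1+0.039)^t    t·PV        t(t+1)·PV
  1         1.25         1.2031         1.2031           2.4062
  2         1.25         1.1579         2.3158           6.9475
  3         1.25         1.1145         3.3434          13.3735
  4         1.25         1.0726         4.2905          21.4525
  5       101.25        83.6214       418.1069       2,508.6412
  Σ                     88.1695       429.2597       2,552.8209
P = 88.1695.
Convexity = Σ t(t+1)·PV / [P·(1+y)²] = 2,552.8209 / (88.1695 × 1.079521) = 26.82076.

26.82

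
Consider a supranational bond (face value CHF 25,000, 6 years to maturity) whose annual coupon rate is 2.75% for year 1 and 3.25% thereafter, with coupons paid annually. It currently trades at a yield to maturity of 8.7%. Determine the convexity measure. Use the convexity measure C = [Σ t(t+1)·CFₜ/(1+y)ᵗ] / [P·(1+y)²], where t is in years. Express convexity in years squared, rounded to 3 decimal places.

With y = 0.087:
  t   CF        PV=CF/(1+0.087)^t    t·PV        t(t+1)·PV
  1       687.50       632.4747       632.4747       1,264.9494
  2       812.50       687.6450     1,375.2900       4,125.8699
  3       812.50       632.6081     1,897.8243       7,591.2970
  4       812.50       581.9762     2,327.9046      11,639.5232
  5       812.50       535.3966     2,676.9832      16,061.8995
  6    25,812.50    15,647.7826    93,886.6958     657,206.8704
  Σ                 18,717.8832   102,797.1726     697,890.4094
P = 18,717.8832.
Convexity = Σ t(t+1)·PV / [P·(1+y)²] = 697,890.4094 / (18,717.8832 × 1.181569) = 31.55523.

31.555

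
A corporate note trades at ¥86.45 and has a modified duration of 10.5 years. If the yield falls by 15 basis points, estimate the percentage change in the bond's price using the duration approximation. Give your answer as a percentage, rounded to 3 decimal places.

+1.575%

Duration approximation: ΔP/P ≈ -D_mod · Δy = -10.5 × (-0.0015) = +0.015750.
As a percentage: +1.5750%.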